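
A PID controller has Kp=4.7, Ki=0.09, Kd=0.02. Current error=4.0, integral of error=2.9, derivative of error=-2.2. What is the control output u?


u = Kp*e + Ki*int(e) + Kd*de/dt
= 4.7*4.0 + 0.09*2.9 + 0.02*(-2.2)
= 18.8 + 0.261 + -0.044
= 19.017


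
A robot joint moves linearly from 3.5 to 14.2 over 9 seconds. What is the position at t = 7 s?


s = t/T = 7/9 = 0.7778
p(t) = p0 + (pf-p0)*s
= 3.5 + (14.2 - 3.5) * 0.7778
= 11.8222


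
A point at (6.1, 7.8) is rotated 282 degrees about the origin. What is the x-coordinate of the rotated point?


x' = x*cos(theta) - y*sin(theta)
cos(282 deg) = 0.2079, sin(282 deg) = -0.9781
x' = 6.1 * 0.2079 - 7.8 * -0.9781
= 1.2683 - -7.6296
= 8.8978


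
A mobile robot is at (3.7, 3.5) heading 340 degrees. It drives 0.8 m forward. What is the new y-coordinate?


y_new = y0 + d*sin(theta)
= 3.5 + 0.8*sin(340)
= 3.5 + -0.2736
= 3.2264


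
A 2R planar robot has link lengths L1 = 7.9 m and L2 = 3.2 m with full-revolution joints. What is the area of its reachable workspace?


r_max = L1 + L2 = 11.1 m
r_min = |L1 - L2| = 4.7 m
Area = pi*(r_max^2 - r_min^2)
= pi*(123.21 - 22.09)
= pi * 101.12
= 317.6778 m^2


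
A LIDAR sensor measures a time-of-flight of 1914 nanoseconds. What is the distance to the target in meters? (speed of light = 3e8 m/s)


tof = 1914 ns = 1.914e-06 s
dist = c * tof / 2
= 3e8 * 1.914e-06 / 2
= 287.1 m


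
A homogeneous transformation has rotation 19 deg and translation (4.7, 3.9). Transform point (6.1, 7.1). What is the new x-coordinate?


x' = cos(theta)*px - sin(theta)*py + tx
= 0.9455*6.1 - 0.3256*7.1 + 4.7
= 8.1561


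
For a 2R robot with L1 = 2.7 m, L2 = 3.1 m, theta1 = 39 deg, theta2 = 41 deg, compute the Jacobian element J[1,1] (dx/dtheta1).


J[1,1] = -L1*sin(t1) - L2*sin(t1+t2)
= -2.7*sin(39) - 3.1*sin(80)
= -4.7521


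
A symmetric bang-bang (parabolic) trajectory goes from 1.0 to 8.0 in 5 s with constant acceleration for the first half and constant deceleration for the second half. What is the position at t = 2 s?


Symmetric rest-to-rest: each phase covers (pf-p0)/2 in time T/2. 0.5*a*(T/2)^2 = (pf-p0)/2 => a = 4*(pf-p0)/T^2
a = 4*(8.0-1.0)/5^2 = 1.12
t = 2 is in the acceleration phase (t <= T/2).
p = p0 + 0.5*a*t^2 = 1.0 + 0.5*1.12*2^2
= 3.24


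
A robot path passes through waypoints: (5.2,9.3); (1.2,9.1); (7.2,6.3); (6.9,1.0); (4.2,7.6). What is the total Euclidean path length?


Segment lengths:
  seg1 = sqrt((-4.0)^2 + (-0.2)^2) = 4.005
  seg2 = sqrt((6.0)^2 + (-2.8)^2) = 6.6212
  seg3 = sqrt((-0.3)^2 + (-5.3)^2) = 5.3085
  seg4 = sqrt((-2.7)^2 + (6.6)^2) = 7.1309
Total = 23.0656


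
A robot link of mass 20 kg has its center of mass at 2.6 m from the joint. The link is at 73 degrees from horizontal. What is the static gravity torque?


tau = m*g*L*cos(angle)
= 20 * 9.81 * 2.6 * cos(73 deg)
= 20 * 9.81 * 2.6 * 0.2924
= 149.1447 Nm


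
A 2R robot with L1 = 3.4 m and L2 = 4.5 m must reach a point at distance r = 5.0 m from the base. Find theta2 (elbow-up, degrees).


cos(theta2) = (r^2 - L1^2 - L2^2) / (2*L1*L2)
cos(theta2) = (25.0 - 11.56 - 20.25) / 30.6
cos(theta2) = -0.222549
theta2 = 102.8588 degrees


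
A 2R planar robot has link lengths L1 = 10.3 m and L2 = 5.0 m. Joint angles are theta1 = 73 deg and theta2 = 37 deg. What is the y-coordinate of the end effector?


Convert angles to radians: theta1 = 1.2741, theta2 = 0.6458
y = L1*sin(theta1) + L2*sin(theta1+theta2)
y = 9.8499 + 4.6985
y = 14.5484


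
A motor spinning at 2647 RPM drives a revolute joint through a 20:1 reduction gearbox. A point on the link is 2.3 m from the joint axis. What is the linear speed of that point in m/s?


omega_motor = 2647 * 2*pi/60 = 277.1932 rad/s
omega_joint = omega_motor / 20 = 13.8597 rad/s
v = omega_joint * r = 13.8597 * 2.3
= 31.8772 m/s


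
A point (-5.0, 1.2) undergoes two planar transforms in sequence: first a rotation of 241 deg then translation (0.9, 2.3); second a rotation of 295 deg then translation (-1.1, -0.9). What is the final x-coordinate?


After transform 1:
x1 = cos(241)*-5.0 - sin(241)*1.2 + 0.9 = 4.3736
y1 = sin(241)*-5.0 + cos(241)*1.2 + 2.3 = 6.0913
After transform 2:
x2 = cos(295)*4.3736 - sin(295)*6.0913 + -1.1
= 6.269


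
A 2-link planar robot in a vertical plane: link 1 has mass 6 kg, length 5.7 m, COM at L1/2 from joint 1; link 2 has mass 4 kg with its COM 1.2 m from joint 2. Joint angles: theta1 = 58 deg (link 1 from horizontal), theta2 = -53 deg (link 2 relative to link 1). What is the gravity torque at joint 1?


Horizontal distance from joint 1 to link-1 COM:
  x_c1 = (L1/2)*cos(t1) = 2.85 * 0.5299 = 1.5103 m
Horizontal distance from joint 1 to link-2 COM:
  x_c2 = L1*cos(t1) + Lc2*cos(t1+t2)
       = 5.7*0.5299 + 1.2*0.9962 = 4.216 m
tau1 = m1*g*x_c1 + m2*g*x_c2
     = 6*9.81*1.5103 + 4*9.81*4.216
     = 88.8945 + 165.4348
     = 254.3293 Nm


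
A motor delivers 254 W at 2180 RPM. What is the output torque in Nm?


omega = 2180 * 2*pi/60 = 228.2891 rad/s
tau = P / omega = 254 / 228.2891
= 1.1126 Nm


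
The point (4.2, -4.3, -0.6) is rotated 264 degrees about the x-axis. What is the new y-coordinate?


Rotation about x-axis: y' = y*cos(theta) - z*sin(theta)
= -4.3 * -0.1045 - -0.6 * -0.9945
= -0.1472


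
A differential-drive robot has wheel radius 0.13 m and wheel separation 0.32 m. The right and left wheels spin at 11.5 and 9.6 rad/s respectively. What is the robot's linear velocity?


vR = r*wR = 0.13*11.5 = 1.495 m/s
vL = r*wL = 0.13*9.6 = 1.248 m/s
v = (vR+vL)/2 = 1.3715 m/s
omega = (vR-vL)/L = 0.7719 rad/s
linear velocity = 1.3715 m/s


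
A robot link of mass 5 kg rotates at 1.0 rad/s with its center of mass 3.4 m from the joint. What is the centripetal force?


F = m * omega^2 * r
= 5 * 1.0^2 * 3.4
= 5 * 1.0 * 3.4
= 17.0 N


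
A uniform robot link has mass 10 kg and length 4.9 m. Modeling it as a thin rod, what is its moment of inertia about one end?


I = (1/3) * m * L^2
= (1/3) * 10 * 4.9^2
= 0.333333 * 10 * 24.01
= 80.0333 kg*m^2


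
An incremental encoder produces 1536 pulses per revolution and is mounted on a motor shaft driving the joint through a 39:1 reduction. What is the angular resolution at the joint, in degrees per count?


counts per rev = 1536
effective counts at joint = 1536 * 39 = 59904
resolution = 360 / 59904
= 0.006 deg/count


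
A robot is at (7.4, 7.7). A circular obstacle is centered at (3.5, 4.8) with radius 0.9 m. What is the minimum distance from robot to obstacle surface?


center_dist = sqrt((7.4-3.5)^2 + (7.7-4.8)^2)
= sqrt(15.21 + 8.41)
= 4.86
min_dist = center_dist - radius = 4.86 - 0.9 = 3.96 m


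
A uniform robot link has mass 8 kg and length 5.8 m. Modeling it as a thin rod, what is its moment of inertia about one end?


I = (1/3) * m * L^2
= (1/3) * 8 * 5.8^2
= 0.333333 * 8 * 33.64
= 89.7067 kg*m^2


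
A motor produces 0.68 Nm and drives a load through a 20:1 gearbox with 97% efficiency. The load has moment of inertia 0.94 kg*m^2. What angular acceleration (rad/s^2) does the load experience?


tau_out = tau_motor * N * eta
= 0.68 * 20 * 0.97 = 13.192 Nm
alpha = tau_out / I = 13.192 / 0.94
= 14.034 rad/s^2


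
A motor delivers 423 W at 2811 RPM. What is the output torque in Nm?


omega = 2811 * 2*pi/60 = 294.3672 rad/s
tau = P / omega = 423 / 294.3672
= 1.437 Nm


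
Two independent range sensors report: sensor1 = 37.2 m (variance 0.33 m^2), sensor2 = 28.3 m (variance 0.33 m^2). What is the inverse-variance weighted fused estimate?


w1 = (1/var1) / (1/var1 + 1/var2)
   = 3.0303 / (3.0303 + 3.0303) = 0.5
w2 = 1 - w1 = 0.5
fused = w1*s1 + w2*s2 = 18.6 + 14.15
= 32.75 m


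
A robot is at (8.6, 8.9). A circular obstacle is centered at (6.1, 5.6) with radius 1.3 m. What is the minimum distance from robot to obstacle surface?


center_dist = sqrt((8.6-6.1)^2 + (8.9-5.6)^2)
= sqrt(6.25 + 10.89)
= 4.14
min_dist = center_dist - radius = 4.14 - 1.3 = 2.84 m


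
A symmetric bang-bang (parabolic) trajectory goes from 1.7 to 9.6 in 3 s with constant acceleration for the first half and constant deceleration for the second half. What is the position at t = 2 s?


Symmetric rest-to-rest: each phase covers (pf-p0)/2 in time T/2. 0.5*a*(T/2)^2 = (pf-p0)/2 => a = 4*(pf-p0)/T^2
a = 4*(9.6-1.7)/3^2 = 3.5111
t = 2 is in the deceleration phase (t > T/2).
p = pf - 0.5*a*(T-t)^2 = 9.6 - 0.5*3.5111*1^2
= 7.8444


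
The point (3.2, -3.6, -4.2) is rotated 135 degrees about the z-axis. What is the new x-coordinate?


Rotation about z-axis: x' = x*cos(theta) - y*sin(theta)
= 3.2 * -0.7071 - -3.6 * 0.7071
= 0.2828


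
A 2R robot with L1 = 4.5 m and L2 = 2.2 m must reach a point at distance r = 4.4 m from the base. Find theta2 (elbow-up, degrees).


cos(theta2) = (r^2 - L1^2 - L2^2) / (2*L1*L2)
cos(theta2) = (19.36 - 20.25 - 4.84) / 19.8
cos(theta2) = -0.289394
theta2 = 106.8217 degrees


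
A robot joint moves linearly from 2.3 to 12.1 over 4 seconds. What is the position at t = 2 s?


s = t/T = 2/4 = 0.5
p(t) = p0 + (pf-p0)*s
= 2.3 + (12.1 - 2.3) * 0.5
= 7.2


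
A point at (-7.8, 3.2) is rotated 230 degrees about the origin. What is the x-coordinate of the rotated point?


x' = x*cos(theta) - y*sin(theta)
cos(230 deg) = -0.6428, sin(230 deg) = -0.766
x' = -7.8 * -0.6428 - 3.2 * -0.766
= 5.0137 - -2.4513
= 7.4651


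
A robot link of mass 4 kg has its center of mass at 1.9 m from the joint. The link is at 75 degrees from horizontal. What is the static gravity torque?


tau = m*g*L*cos(angle)
= 4 * 9.81 * 1.9 * cos(75 deg)
= 4 * 9.81 * 1.9 * 0.2588
= 19.2965 Nm


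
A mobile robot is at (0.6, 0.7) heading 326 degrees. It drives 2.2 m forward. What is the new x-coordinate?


x_new = x0 + d*cos(theta)
= 0.6 + 2.2*cos(326)
= 0.6 + 1.8239
= 2.4239


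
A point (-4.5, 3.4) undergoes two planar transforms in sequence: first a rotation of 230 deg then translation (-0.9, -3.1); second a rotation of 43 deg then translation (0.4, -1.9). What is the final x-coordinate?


After transform 1:
x1 = cos(230)*-4.5 - sin(230)*3.4 + -0.9 = 4.5971
y1 = sin(230)*-4.5 + cos(230)*3.4 + -3.1 = -1.8383
After transform 2:
x2 = cos(43)*4.5971 - sin(43)*-1.8383 + 0.4
= 5.0158


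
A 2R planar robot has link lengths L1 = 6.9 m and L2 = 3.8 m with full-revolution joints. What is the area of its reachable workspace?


r_max = L1 + L2 = 10.7 m
r_min = |L1 - L2| = 3.1 m
Area = pi*(r_max^2 - r_min^2)
= pi*(114.49 - 9.61)
= pi * 104.88
= 329.4902 m^2


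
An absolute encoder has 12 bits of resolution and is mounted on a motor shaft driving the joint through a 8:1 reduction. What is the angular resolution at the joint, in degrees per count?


counts = 2^12 = 4096
effective counts at joint = 4096 * 8 = 32768
resolution = 360 / 32768
= 0.011 deg/count


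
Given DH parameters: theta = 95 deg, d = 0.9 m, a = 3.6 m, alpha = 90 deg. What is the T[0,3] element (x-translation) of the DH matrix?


T[0,3] = a * cos(theta)
= 3.6 * cos(95 deg)
= 3.6 * -0.0872
= -0.3138


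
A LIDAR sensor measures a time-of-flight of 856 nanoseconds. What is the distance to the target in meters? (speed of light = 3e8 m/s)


tof = 856 ns = 8.56e-07 s
dist = c * tof / 2
= 3e8 * 8.56e-07 / 2
= 128.4 m


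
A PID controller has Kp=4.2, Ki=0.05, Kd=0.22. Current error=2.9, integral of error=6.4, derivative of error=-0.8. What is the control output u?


u = Kp*e + Ki*int(e) + Kd*de/dt
= 4.2*2.9 + 0.05*6.4 + 0.22*(-0.8)
= 12.18 + 0.32 + -0.176
= 12.324


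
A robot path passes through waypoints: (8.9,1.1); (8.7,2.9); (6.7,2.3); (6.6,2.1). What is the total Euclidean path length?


Segment lengths:
  seg1 = sqrt((-0.2)^2 + (1.8)^2) = 1.8111
  seg2 = sqrt((-2.0)^2 + (-0.6)^2) = 2.0881
  seg3 = sqrt((-0.1)^2 + (-0.2)^2) = 0.2236
Total = 4.1227


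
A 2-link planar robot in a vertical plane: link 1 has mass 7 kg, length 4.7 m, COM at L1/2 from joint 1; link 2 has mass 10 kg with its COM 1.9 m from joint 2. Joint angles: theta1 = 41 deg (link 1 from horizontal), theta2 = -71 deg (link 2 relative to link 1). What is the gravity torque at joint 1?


Horizontal distance from joint 1 to link-1 COM:
  x_c1 = (L1/2)*cos(t1) = 2.35 * 0.7547 = 1.7736 m
Horizontal distance from joint 1 to link-2 COM:
  x_c2 = L1*cos(t1) + Lc2*cos(t1+t2)
       = 4.7*0.7547 + 1.9*0.866 = 5.1926 m
tau1 = m1*g*x_c1 + m2*g*x_c2
     = 7*9.81*1.7736 + 10*9.81*5.1926
     = 121.7909 + 509.3924
     = 631.1833 Nm


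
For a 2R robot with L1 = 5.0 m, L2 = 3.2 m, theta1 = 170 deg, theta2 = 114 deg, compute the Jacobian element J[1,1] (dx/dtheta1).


J[1,1] = -L1*sin(t1) - L2*sin(t1+t2)
= -5.0*sin(170) - 3.2*sin(284)
= 2.2367


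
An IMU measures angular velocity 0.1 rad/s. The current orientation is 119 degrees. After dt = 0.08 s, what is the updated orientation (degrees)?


delta_theta = w * dt = 0.1 * 0.08 = 0.008 rad
= 0.4584 deg
theta_new = 119 + 0.4584 = 119.4584 deg


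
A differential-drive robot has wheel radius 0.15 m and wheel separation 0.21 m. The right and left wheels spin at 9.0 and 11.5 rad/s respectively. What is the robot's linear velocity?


vR = r*wR = 0.15*9.0 = 1.35 m/s
vL = r*wL = 0.15*11.5 = 1.725 m/s
v = (vR+vL)/2 = 1.5375 m/s
omega = (vR-vL)/L = -1.7857 rad/s
linear velocity = 1.5375 m/s


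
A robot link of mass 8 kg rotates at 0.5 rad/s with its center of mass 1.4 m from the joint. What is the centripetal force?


F = m * omega^2 * r
= 8 * 0.5^2 * 1.4
= 8 * 0.25 * 1.4
= 2.8 N


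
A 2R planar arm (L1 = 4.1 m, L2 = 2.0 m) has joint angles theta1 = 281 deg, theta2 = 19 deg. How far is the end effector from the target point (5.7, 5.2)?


End effector via forward kinematics:
x = L1*cos(t1) + L2*cos(t1+t2) = 1.7823
y = L1*sin(t1) + L2*sin(t1+t2) = -5.7567
Distance to target:
d = sqrt((5.7 - 1.7823)^2 + (5.2 - -5.7567)^2)
= sqrt(15.3482 + 120.0498)
= 11.6361 m


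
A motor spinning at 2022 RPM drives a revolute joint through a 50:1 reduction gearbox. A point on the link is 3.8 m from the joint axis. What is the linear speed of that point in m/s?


omega_motor = 2022 * 2*pi/60 = 211.7433 rad/s
omega_joint = omega_motor / 50 = 4.2349 rad/s
v = omega_joint * r = 4.2349 * 3.8
= 16.0925 m/s


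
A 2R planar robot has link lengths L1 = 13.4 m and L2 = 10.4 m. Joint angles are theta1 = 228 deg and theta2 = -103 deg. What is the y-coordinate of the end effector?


Convert angles to radians: theta1 = 3.9794, theta2 = -1.7977
y = L1*sin(theta1) + L2*sin(theta1+theta2)
y = -9.9581 + 8.5192
y = -1.439


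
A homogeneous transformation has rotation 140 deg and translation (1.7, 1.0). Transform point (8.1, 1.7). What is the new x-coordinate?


x' = cos(theta)*px - sin(theta)*py + tx
= -0.766*8.1 - 0.6428*1.7 + 1.7
= -5.5977


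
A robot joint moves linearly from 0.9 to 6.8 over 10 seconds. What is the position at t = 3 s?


s = t/T = 3/10 = 0.3
p(t) = p0 + (pf-p0)*s
= 0.9 + (6.8 - 0.9) * 0.3
= 2.67


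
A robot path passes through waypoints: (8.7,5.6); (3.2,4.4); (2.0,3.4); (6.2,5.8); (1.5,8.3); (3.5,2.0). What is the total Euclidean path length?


Segment lengths:
  seg1 = sqrt((-5.5)^2 + (-1.2)^2) = 5.6294
  seg2 = sqrt((-1.2)^2 + (-1.0)^2) = 1.562
  seg3 = sqrt((4.2)^2 + (2.4)^2) = 4.8374
  seg4 = sqrt((-4.7)^2 + (2.5)^2) = 5.3235
  seg5 = sqrt((2.0)^2 + (-6.3)^2) = 6.6098
Total = 23.9622


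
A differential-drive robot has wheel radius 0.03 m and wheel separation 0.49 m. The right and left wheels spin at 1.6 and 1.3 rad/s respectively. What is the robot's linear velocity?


vR = r*wR = 0.03*1.6 = 0.048 m/s
vL = r*wL = 0.03*1.3 = 0.039 m/s
v = (vR+vL)/2 = 0.0435 m/s
omega = (vR-vL)/L = 0.0184 rad/s
linear velocity = 0.0435 m/s


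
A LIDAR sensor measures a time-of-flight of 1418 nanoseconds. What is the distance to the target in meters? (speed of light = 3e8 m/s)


tof = 1418 ns = 1.418e-06 s
dist = c * tof / 2
= 3e8 * 1.418e-06 / 2
= 212.7 m


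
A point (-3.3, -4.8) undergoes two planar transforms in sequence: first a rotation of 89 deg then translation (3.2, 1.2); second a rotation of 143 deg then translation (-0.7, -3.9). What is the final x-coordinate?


After transform 1:
x1 = cos(89)*-3.3 - sin(89)*-4.8 + 3.2 = 7.9417
y1 = sin(89)*-3.3 + cos(89)*-4.8 + 1.2 = -2.1833
After transform 2:
x2 = cos(143)*7.9417 - sin(143)*-2.1833 + -0.7
= -5.7286


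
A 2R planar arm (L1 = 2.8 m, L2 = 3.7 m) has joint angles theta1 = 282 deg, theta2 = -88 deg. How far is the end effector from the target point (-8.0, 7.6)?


End effector via forward kinematics:
x = L1*cos(t1) + L2*cos(t1+t2) = -3.0079
y = L1*sin(t1) + L2*sin(t1+t2) = -3.6339
Distance to target:
d = sqrt((-8.0 - -3.0079)^2 + (7.6 - -3.6339)^2)
= sqrt(24.9206 + 126.2011)
= 12.2932 m


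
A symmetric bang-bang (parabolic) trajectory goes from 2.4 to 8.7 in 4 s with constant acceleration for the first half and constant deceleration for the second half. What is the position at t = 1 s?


Symmetric rest-to-rest: each phase covers (pf-p0)/2 in time T/2. 0.5*a*(T/2)^2 = (pf-p0)/2 => a = 4*(pf-p0)/T^2
a = 4*(8.7-2.4)/4^2 = 1.575
t = 1 is in the acceleration phase (t <= T/2).
p = p0 + 0.5*a*t^2 = 2.4 + 0.5*1.575*1^2
= 3.1875


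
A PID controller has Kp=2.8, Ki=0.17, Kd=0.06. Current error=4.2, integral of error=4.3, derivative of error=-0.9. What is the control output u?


u = Kp*e + Ki*int(e) + Kd*de/dt
= 2.8*4.2 + 0.17*4.3 + 0.06*(-0.9)
= 11.76 + 0.731 + -0.054
= 12.437


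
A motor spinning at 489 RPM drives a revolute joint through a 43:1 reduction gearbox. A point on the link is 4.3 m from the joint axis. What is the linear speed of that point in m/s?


omega_motor = 489 * 2*pi/60 = 51.208 rad/s
omega_joint = omega_motor / 43 = 1.1909 rad/s
v = omega_joint * r = 1.1909 * 4.3
= 5.1208 m/s


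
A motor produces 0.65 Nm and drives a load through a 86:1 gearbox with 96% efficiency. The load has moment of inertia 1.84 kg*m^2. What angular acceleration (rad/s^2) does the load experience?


tau_out = tau_motor * N * eta
= 0.65 * 86 * 0.96 = 53.664 Nm
alpha = tau_out / I = 53.664 / 1.84
= 29.1652 rad/s^2


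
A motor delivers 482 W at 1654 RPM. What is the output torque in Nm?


omega = 1654 * 2*pi/60 = 173.2065 rad/s
tau = P / omega = 482 / 173.2065
= 2.7828 Nm


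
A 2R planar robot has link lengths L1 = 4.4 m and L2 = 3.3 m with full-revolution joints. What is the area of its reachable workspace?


r_max = L1 + L2 = 7.7 m
r_min = |L1 - L2| = 1.1 m
Area = pi*(r_max^2 - r_min^2)
= pi*(59.29 - 1.21)
= pi * 58.08
= 182.4637 m^2


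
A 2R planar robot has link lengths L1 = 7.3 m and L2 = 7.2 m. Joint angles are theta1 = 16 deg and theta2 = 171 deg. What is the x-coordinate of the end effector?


Convert angles to radians: theta1 = 0.2793, theta2 = 2.9845
x = L1*cos(theta1) + L2*cos(theta1+theta2)
x = 7.0172 + -7.1463
x = -0.1291


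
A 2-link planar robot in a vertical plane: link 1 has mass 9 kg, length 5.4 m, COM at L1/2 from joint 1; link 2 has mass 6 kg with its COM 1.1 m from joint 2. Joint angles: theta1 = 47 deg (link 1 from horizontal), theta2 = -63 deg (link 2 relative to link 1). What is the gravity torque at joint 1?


Horizontal distance from joint 1 to link-1 COM:
  x_c1 = (L1/2)*cos(t1) = 2.7 * 0.682 = 1.8414 m
Horizontal distance from joint 1 to link-2 COM:
  x_c2 = L1*cos(t1) + Lc2*cos(t1+t2)
       = 5.4*0.682 + 1.1*0.9613 = 4.7402 m
tau1 = m1*g*x_c1 + m2*g*x_c2
     = 9*9.81*1.8414 + 6*9.81*4.7402
     = 162.5768 + 279.0069
     = 441.5838 Nm


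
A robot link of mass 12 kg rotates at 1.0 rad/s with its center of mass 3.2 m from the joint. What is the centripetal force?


F = m * omega^2 * r
= 12 * 1.0^2 * 3.2
= 12 * 1.0 * 3.2
= 38.4 N


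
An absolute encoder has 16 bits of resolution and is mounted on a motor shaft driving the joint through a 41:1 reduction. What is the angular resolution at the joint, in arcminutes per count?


counts = 2^16 = 65536
effective counts at joint = 65536 * 41 = 2686976
resolution = 360*60 / 2686976
= 0.008 arcmin/count


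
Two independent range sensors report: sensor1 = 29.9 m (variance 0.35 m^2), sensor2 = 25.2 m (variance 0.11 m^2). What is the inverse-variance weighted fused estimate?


w1 = (1/var1) / (1/var1 + 1/var2)
   = 2.8571 / (2.8571 + 9.0909) = 0.2391
w2 = 1 - w1 = 0.7609
fused = w1*s1 + w2*s2 = 7.15 + 19.1739
= 26.3239 m


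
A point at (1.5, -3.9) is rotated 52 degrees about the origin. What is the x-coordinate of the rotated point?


x' = x*cos(theta) - y*sin(theta)
cos(52 deg) = 0.6157, sin(52 deg) = 0.788
x' = 1.5 * 0.6157 - -3.9 * 0.788
= 0.9235 - -3.0732
= 3.9967


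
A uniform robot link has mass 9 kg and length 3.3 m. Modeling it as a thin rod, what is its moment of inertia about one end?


I = (1/3) * m * L^2
= (1/3) * 9 * 3.3^2
= 0.333333 * 9 * 10.89
= 32.67 kg*m^2


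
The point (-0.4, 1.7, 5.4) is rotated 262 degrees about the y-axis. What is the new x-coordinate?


Rotation about y-axis: x' = x*cos(theta) + z*sin(theta)
= -0.4 * -0.1392 + 5.4 * -0.9903
= -5.2918


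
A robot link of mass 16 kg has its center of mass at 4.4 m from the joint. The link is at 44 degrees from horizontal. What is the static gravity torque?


tau = m*g*L*cos(angle)
= 16 * 9.81 * 4.4 * cos(44 deg)
= 16 * 9.81 * 4.4 * 0.7193
= 496.7933 Nm


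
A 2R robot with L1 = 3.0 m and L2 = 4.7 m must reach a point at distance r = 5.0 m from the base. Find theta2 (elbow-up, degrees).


cos(theta2) = (r^2 - L1^2 - L2^2) / (2*L1*L2)
cos(theta2) = (25.0 - 9.0 - 22.09) / 28.2
cos(theta2) = -0.215957
theta2 = 102.4717 degrees


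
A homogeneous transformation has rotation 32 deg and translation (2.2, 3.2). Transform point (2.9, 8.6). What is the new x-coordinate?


x' = cos(theta)*px - sin(theta)*py + tx
= 0.848*2.9 - 0.5299*8.6 + 2.2
= 0.102


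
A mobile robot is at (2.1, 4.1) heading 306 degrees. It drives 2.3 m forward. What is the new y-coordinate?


y_new = y0 + d*sin(theta)
= 4.1 + 2.3*sin(306)
= 4.1 + -1.8607
= 2.2393


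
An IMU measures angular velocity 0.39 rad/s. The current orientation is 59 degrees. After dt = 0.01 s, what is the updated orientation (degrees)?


delta_theta = w * dt = 0.39 * 0.01 = 0.0039 rad
= 0.2235 deg
theta_new = 59 + 0.2235 = 59.2235 deg


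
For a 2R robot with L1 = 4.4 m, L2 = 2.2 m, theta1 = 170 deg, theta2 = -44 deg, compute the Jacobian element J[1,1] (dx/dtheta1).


J[1,1] = -L1*sin(t1) - L2*sin(t1+t2)
= -4.4*sin(170) - 2.2*sin(126)
= -2.5439


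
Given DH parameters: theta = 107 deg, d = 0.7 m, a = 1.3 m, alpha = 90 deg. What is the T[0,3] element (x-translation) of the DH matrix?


T[0,3] = a * cos(theta)
= 1.3 * cos(107 deg)
= 1.3 * -0.2924
= -0.3801


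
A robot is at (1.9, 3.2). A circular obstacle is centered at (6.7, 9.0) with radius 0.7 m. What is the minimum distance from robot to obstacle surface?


center_dist = sqrt((1.9-6.7)^2 + (3.2-9.0)^2)
= sqrt(23.04 + 33.64)
= 7.5286
min_dist = center_dist - radius = 7.5286 - 0.7 = 6.8286 m


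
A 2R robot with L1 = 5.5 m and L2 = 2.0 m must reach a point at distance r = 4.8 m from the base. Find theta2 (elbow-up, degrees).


cos(theta2) = (r^2 - L1^2 - L2^2) / (2*L1*L2)
cos(theta2) = (23.04 - 30.25 - 4.0) / 22.0
cos(theta2) = -0.509545
theta2 = 120.6336 degrees


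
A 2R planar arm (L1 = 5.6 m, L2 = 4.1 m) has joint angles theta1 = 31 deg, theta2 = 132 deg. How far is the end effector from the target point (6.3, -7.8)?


End effector via forward kinematics:
x = L1*cos(t1) + L2*cos(t1+t2) = 0.8793
y = L1*sin(t1) + L2*sin(t1+t2) = 4.0829
Distance to target:
d = sqrt((6.3 - 0.8793)^2 + (-7.8 - 4.0829)^2)
= sqrt(29.3841 + 141.2042)
= 13.0609 m


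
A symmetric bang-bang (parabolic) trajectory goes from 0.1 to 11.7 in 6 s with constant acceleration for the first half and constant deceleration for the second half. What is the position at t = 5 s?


Symmetric rest-to-rest: each phase covers (pf-p0)/2 in time T/2. 0.5*a*(T/2)^2 = (pf-p0)/2 => a = 4*(pf-p0)/T^2
a = 4*(11.7-0.1)/6^2 = 1.2889
t = 5 is in the deceleration phase (t > T/2).
p = pf - 0.5*a*(T-t)^2 = 11.7 - 0.5*1.2889*1^2
= 11.0556


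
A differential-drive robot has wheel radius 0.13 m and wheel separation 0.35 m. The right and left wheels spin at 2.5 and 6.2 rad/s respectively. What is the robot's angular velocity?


vR = r*wR = 0.13*2.5 = 0.325 m/s
vL = r*wL = 0.13*6.2 = 0.806 m/s
v = (vR+vL)/2 = 0.5655 m/s
omega = (vR-vL)/L = -1.3743 rad/s
angular velocity = -1.3743 rad/s


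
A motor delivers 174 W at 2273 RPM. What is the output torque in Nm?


omega = 2273 * 2*pi/60 = 238.028 rad/s
tau = P / omega = 174 / 238.028
= 0.731 Nm


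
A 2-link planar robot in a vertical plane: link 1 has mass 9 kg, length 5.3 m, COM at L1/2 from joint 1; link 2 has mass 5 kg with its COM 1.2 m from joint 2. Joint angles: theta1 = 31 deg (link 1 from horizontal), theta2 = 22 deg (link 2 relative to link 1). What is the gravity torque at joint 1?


Horizontal distance from joint 1 to link-1 COM:
  x_c1 = (L1/2)*cos(t1) = 2.65 * 0.8572 = 2.2715 m
Horizontal distance from joint 1 to link-2 COM:
  x_c2 = L1*cos(t1) + Lc2*cos(t1+t2)
       = 5.3*0.8572 + 1.2*0.6018 = 5.2652 m
tau1 = m1*g*x_c1 + m2*g*x_c2
     = 9*9.81*2.2715 + 5*9.81*5.2652
     = 200.5501 + 258.2563
     = 458.8065 Nm


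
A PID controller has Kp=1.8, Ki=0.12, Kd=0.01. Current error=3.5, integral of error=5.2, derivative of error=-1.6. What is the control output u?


u = Kp*e + Ki*int(e) + Kd*de/dt
= 1.8*3.5 + 0.12*5.2 + 0.01*(-1.6)
= 6.3 + 0.624 + -0.016
= 6.908


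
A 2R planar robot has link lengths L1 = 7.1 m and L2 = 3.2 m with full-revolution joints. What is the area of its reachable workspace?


r_max = L1 + L2 = 10.3 m
r_min = |L1 - L2| = 3.9 m
Area = pi*(r_max^2 - r_min^2)
= pi*(106.09 - 15.21)
= pi * 90.88
= 285.5079 m^2


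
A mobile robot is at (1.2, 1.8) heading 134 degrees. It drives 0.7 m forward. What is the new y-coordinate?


y_new = y0 + d*sin(theta)
= 1.8 + 0.7*sin(134)
= 1.8 + 0.5035
= 2.3035


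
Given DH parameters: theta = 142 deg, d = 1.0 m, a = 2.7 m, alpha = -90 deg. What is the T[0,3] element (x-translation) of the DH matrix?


T[0,3] = a * cos(theta)
= 2.7 * cos(142 deg)
= 2.7 * -0.788
= -2.1276


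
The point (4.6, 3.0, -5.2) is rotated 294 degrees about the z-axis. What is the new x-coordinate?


Rotation about z-axis: x' = x*cos(theta) - y*sin(theta)
= 4.6 * 0.4067 - 3.0 * -0.9135
= 4.6116


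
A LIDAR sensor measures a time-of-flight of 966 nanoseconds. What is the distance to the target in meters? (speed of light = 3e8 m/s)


tof = 966 ns = 9.66e-07 s
dist = c * tof / 2
= 3e8 * 9.66e-07 / 2
= 144.9 m


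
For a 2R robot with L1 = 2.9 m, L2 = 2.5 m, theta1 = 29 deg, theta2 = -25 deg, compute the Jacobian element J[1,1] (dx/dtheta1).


J[1,1] = -L1*sin(t1) - L2*sin(t1+t2)
= -2.9*sin(29) - 2.5*sin(4)
= -1.5803


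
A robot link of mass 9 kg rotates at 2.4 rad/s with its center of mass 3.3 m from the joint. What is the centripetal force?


F = m * omega^2 * r
= 9 * 2.4^2 * 3.3
= 9 * 5.76 * 3.3
= 171.072 N


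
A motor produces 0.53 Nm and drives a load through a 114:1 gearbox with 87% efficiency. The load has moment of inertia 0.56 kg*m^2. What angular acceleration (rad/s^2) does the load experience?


tau_out = tau_motor * N * eta
= 0.53 * 114 * 0.87 = 52.5654 Nm
alpha = tau_out / I = 52.5654 / 0.56
= 93.8668 rad/s^2


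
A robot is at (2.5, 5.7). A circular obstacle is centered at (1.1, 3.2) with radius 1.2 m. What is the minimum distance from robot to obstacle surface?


center_dist = sqrt((2.5-1.1)^2 + (5.7-3.2)^2)
= sqrt(1.96 + 6.25)
= 2.8653
min_dist = center_dist - radius = 2.8653 - 1.2 = 1.6653 m


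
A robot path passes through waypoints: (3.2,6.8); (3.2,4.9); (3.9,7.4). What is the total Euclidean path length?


Segment lengths:
  seg1 = sqrt((0.0)^2 + (-1.9)^2) = 1.9
  seg2 = sqrt((0.7)^2 + (2.5)^2) = 2.5962
Total = 4.4962


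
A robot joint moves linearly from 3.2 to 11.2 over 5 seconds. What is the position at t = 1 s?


s = t/T = 1/5 = 0.2
p(t) = p0 + (pf-p0)*s
= 3.2 + (11.2 - 3.2) * 0.2
= 4.8


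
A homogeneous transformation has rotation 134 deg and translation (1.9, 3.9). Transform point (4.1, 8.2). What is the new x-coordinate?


x' = cos(theta)*px - sin(theta)*py + tx
= -0.6947*4.1 - 0.7193*8.2 + 1.9
= -6.8467


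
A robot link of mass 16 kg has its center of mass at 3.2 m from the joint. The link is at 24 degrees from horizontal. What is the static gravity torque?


tau = m*g*L*cos(angle)
= 16 * 9.81 * 3.2 * cos(24 deg)
= 16 * 9.81 * 3.2 * 0.9135
= 458.8483 Nm


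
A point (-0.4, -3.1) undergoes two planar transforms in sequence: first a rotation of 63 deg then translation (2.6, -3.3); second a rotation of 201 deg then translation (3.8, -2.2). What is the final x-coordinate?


After transform 1:
x1 = cos(63)*-0.4 - sin(63)*-3.1 + 2.6 = 5.1805
y1 = sin(63)*-0.4 + cos(63)*-3.1 + -3.3 = -5.0638
After transform 2:
x2 = cos(201)*5.1805 - sin(201)*-5.0638 + 3.8
= -2.8511


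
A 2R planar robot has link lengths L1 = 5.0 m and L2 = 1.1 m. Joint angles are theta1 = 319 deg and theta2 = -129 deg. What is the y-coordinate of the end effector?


Convert angles to radians: theta1 = 5.5676, theta2 = -2.2515
y = L1*sin(theta1) + L2*sin(theta1+theta2)
y = -3.2803 + -0.191
y = -3.4713


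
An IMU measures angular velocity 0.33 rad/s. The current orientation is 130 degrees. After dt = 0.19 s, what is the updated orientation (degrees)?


delta_theta = w * dt = 0.33 * 0.19 = 0.0627 rad
= 3.5924 deg
theta_new = 130 + 3.5924 = 133.5924 deg


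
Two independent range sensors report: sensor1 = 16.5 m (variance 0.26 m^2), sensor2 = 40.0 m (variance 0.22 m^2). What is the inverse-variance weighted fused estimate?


w1 = (1/var1) / (1/var1 + 1/var2)
   = 3.8462 / (3.8462 + 4.5455) = 0.4583
w2 = 1 - w1 = 0.5417
fused = w1*s1 + w2*s2 = 7.5625 + 21.6667
= 29.2292 m


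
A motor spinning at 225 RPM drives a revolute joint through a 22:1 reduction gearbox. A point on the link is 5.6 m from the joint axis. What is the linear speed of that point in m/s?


omega_motor = 225 * 2*pi/60 = 23.5619 rad/s
omega_joint = omega_motor / 22 = 1.071 rad/s
v = omega_joint * r = 1.071 * 5.6
= 5.9976 m/s


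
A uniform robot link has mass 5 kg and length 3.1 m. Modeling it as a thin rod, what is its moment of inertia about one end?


I = (1/3) * m * L^2
= (1/3) * 5 * 3.1^2
= 0.333333 * 5 * 9.61
= 16.0167 kg*m^2


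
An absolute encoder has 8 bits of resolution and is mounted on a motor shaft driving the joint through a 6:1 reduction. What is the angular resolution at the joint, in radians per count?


counts = 2^8 = 256
effective counts at joint = 256 * 6 = 1536
resolution = 2*pi / 1536
= 0.0041 rad/count


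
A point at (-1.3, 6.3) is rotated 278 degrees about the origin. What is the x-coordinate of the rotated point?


x' = x*cos(theta) - y*sin(theta)
cos(278 deg) = 0.1392, sin(278 deg) = -0.9903
x' = -1.3 * 0.1392 - 6.3 * -0.9903
= -0.1809 - -6.2387
= 6.0578


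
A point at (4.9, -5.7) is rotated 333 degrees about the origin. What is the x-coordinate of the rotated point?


x' = x*cos(theta) - y*sin(theta)
cos(333 deg) = 0.891, sin(333 deg) = -0.454
x' = 4.9 * 0.891 - -5.7 * -0.454
= 4.3659 - 2.5877
= 1.7782


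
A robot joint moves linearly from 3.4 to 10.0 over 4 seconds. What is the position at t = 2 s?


s = t/T = 2/4 = 0.5
p(t) = p0 + (pf-p0)*s
= 3.4 + (10.0 - 3.4) * 0.5
= 6.7


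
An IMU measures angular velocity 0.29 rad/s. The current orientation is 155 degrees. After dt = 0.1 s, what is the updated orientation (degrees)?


delta_theta = w * dt = 0.29 * 0.1 = 0.029 rad
= 1.6616 deg
theta_new = 155 + 1.6616 = 156.6616 deg


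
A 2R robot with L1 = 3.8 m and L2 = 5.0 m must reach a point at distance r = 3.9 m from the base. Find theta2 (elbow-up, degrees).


cos(theta2) = (r^2 - L1^2 - L2^2) / (2*L1*L2)
cos(theta2) = (15.21 - 14.44 - 25.0) / 38.0
cos(theta2) = -0.637632
theta2 = 129.6154 degrees


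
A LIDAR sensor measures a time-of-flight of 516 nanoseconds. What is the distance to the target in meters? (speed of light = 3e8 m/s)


tof = 516 ns = 5.16e-07 s
dist = c * tof / 2
= 3e8 * 5.16e-07 / 2
= 77.4 m


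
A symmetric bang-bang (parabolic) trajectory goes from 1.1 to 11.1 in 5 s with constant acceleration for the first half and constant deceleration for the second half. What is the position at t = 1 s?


Symmetric rest-to-rest: each phase covers (pf-p0)/2 in time T/2. 0.5*a*(T/2)^2 = (pf-p0)/2 => a = 4*(pf-p0)/T^2
a = 4*(11.1-1.1)/5^2 = 1.6
t = 1 is in the acceleration phase (t <= T/2).
p = p0 + 0.5*a*t^2 = 1.1 + 0.5*1.6*1^2
= 1.9


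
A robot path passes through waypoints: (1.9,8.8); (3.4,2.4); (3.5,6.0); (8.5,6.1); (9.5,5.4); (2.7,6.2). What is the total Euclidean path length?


Segment lengths:
  seg1 = sqrt((1.5)^2 + (-6.4)^2) = 6.5734
  seg2 = sqrt((0.1)^2 + (3.6)^2) = 3.6014
  seg3 = sqrt((5.0)^2 + (0.1)^2) = 5.001
  seg4 = sqrt((1.0)^2 + (-0.7)^2) = 1.2207
  seg5 = sqrt((-6.8)^2 + (0.8)^2) = 6.8469
Total = 23.2434


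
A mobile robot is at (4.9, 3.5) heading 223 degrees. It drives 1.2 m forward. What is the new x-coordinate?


x_new = x0 + d*cos(theta)
= 4.9 + 1.2*cos(223)
= 4.9 + -0.8776
= 4.0224


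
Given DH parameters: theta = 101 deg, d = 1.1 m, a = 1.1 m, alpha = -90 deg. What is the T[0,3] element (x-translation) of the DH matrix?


T[0,3] = a * cos(theta)
= 1.1 * cos(101 deg)
= 1.1 * -0.1908
= -0.2099


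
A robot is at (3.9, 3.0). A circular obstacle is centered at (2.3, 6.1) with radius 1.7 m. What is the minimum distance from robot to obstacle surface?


center_dist = sqrt((3.9-2.3)^2 + (3.0-6.1)^2)
= sqrt(2.56 + 9.61)
= 3.4886
min_dist = center_dist - radius = 3.4886 - 1.7 = 1.7886 m


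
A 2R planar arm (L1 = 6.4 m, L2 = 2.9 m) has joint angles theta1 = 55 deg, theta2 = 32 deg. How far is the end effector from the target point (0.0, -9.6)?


End effector via forward kinematics:
x = L1*cos(t1) + L2*cos(t1+t2) = 3.8227
y = L1*sin(t1) + L2*sin(t1+t2) = 8.1386
Distance to target:
d = sqrt((0.0 - 3.8227)^2 + (-9.6 - 8.1386)^2)
= sqrt(14.6128 + 314.6579)
= 18.1458 m


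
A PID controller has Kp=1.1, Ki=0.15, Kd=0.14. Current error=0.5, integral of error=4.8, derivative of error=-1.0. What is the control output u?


u = Kp*e + Ki*int(e) + Kd*de/dt
= 1.1*0.5 + 0.15*4.8 + 0.14*(-1.0)
= 0.55 + 0.72 + -0.14
= 1.13


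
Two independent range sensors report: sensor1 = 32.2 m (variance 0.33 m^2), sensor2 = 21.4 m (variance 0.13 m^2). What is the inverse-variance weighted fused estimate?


w1 = (1/var1) / (1/var1 + 1/var2)
   = 3.0303 / (3.0303 + 7.6923) = 0.2826
w2 = 1 - w1 = 0.7174
fused = w1*s1 + w2*s2 = 9.1 + 15.3522
= 24.4522 m


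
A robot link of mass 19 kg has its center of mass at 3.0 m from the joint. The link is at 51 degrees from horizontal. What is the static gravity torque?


tau = m*g*L*cos(angle)
= 19 * 9.81 * 3.0 * cos(51 deg)
= 19 * 9.81 * 3.0 * 0.6293
= 351.8971 Nm


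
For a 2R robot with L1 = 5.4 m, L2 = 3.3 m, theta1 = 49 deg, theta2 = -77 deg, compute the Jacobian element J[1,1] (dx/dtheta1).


J[1,1] = -L1*sin(t1) - L2*sin(t1+t2)
= -5.4*sin(49) - 3.3*sin(-28)
= -2.5262


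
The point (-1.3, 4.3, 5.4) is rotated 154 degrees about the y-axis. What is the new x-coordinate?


Rotation about y-axis: x' = x*cos(theta) + z*sin(theta)
= -1.3 * -0.8988 + 5.4 * 0.4384
= 3.5356


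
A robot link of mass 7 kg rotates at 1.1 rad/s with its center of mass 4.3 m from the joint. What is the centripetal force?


F = m * omega^2 * r
= 7 * 1.1^2 * 4.3
= 7 * 1.21 * 4.3
= 36.421 N


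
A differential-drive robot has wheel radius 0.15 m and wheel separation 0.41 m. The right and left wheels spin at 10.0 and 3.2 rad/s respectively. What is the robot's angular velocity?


vR = r*wR = 0.15*10.0 = 1.5 m/s
vL = r*wL = 0.15*3.2 = 0.48 m/s
v = (vR+vL)/2 = 0.99 m/s
omega = (vR-vL)/L = 2.4878 rad/s
angular velocity = 2.4878 rad/s


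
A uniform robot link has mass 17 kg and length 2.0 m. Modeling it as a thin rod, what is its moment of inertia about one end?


I = (1/3) * m * L^2
= (1/3) * 17 * 2.0^2
= 0.333333 * 17 * 4.0
= 22.6667 kg*m^2


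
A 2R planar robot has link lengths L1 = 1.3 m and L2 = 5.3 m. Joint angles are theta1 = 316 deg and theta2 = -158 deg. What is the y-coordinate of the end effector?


Convert angles to radians: theta1 = 5.5152, theta2 = -2.7576
y = L1*sin(theta1) + L2*sin(theta1+theta2)
y = -0.9031 + 1.9854
y = 1.0824


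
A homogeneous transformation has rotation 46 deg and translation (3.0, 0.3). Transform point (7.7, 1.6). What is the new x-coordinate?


x' = cos(theta)*px - sin(theta)*py + tx
= 0.6947*7.7 - 0.7193*1.6 + 3.0
= 7.1979


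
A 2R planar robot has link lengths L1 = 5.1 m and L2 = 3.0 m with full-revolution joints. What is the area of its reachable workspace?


r_max = L1 + L2 = 8.1 m
r_min = |L1 - L2| = 2.1 m
Area = pi*(r_max^2 - r_min^2)
= pi*(65.61 - 4.41)
= pi * 61.2
= 192.2655 m^2


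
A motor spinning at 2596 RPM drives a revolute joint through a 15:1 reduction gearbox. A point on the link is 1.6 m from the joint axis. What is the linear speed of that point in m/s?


omega_motor = 2596 * 2*pi/60 = 271.8525 rad/s
omega_joint = omega_motor / 15 = 18.1235 rad/s
v = omega_joint * r = 18.1235 * 1.6
= 28.9976 m/s


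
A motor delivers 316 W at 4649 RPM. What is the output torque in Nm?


omega = 4649 * 2*pi/60 = 486.8421 rad/s
tau = P / omega = 316 / 486.8421
= 0.6491 Nm


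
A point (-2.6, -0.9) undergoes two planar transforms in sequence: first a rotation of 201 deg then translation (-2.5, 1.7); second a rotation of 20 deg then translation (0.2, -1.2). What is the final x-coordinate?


After transform 1:
x1 = cos(201)*-2.6 - sin(201)*-0.9 + -2.5 = -0.3952
y1 = sin(201)*-2.6 + cos(201)*-0.9 + 1.7 = 3.472
After transform 2:
x2 = cos(20)*-0.3952 - sin(20)*3.472 + 0.2
= -1.3589


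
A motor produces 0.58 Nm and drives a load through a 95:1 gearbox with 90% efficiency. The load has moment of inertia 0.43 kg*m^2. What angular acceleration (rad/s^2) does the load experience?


tau_out = tau_motor * N * eta
= 0.58 * 95 * 0.9 = 49.59 Nm
alpha = tau_out / I = 49.59 / 0.43
= 115.3256 rad/s^2


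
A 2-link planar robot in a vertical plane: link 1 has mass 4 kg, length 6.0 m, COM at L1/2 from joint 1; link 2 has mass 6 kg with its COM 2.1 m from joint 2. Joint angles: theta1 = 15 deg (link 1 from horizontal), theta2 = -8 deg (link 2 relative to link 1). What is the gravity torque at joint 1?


Horizontal distance from joint 1 to link-1 COM:
  x_c1 = (L1/2)*cos(t1) = 3.0 * 0.9659 = 2.8978 m
Horizontal distance from joint 1 to link-2 COM:
  x_c2 = L1*cos(t1) + Lc2*cos(t1+t2)
       = 6.0*0.9659 + 2.1*0.9925 = 7.8799 m
tau1 = m1*g*x_c1 + m2*g*x_c2
     = 4*9.81*2.8978 + 6*9.81*7.8799
     = 113.7088 + 463.811
     = 577.5198 Nm


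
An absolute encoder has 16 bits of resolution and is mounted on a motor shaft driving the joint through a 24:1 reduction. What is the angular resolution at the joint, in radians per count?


counts = 2^16 = 65536
effective counts at joint = 65536 * 24 = 1572864
resolution = 2*pi / 1572864
= 3.9947e-06 rad/count


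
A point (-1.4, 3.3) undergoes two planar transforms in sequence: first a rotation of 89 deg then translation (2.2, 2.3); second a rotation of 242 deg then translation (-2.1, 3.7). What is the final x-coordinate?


After transform 1:
x1 = cos(89)*-1.4 - sin(89)*3.3 + 2.2 = -1.1239
y1 = sin(89)*-1.4 + cos(89)*3.3 + 2.3 = 0.9578
After transform 2:
x2 = cos(242)*-1.1239 - sin(242)*0.9578 + -2.1
= -0.7267


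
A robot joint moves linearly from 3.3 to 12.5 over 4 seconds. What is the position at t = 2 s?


s = t/T = 2/4 = 0.5
p(t) = p0 + (pf-p0)*s
= 3.3 + (12.5 - 3.3) * 0.5
= 7.9
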